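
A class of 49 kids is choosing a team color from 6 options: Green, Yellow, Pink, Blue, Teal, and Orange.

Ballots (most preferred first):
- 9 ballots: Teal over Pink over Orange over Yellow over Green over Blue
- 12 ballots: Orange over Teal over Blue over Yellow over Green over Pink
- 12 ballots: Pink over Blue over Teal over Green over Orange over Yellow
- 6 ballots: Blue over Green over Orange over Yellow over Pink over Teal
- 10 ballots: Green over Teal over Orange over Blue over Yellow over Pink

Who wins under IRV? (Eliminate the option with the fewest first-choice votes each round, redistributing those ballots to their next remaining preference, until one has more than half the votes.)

Green

Round 1: Green 10, Yellow 0, Pink 12, Blue 6, Teal 9, Orange 12. Yellow eliminated.
Round 2: Green 10, Pink 12, Blue 6, Teal 9, Orange 12. Blue eliminated.
Round 3: Green 16, Pink 12, Teal 9, Orange 12. Teal eliminated.
Round 4: Green 16, Pink 21, Orange 12. Orange eliminated.
Round 5: Green 28, Pink 21. Green has a majority (≥25).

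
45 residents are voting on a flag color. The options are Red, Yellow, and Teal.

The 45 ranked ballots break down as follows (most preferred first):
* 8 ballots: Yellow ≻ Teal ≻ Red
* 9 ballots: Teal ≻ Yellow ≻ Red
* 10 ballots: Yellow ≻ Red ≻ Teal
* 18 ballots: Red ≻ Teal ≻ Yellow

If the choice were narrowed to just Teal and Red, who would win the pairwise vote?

Teal is ranked above Red on 17 ballots; Red above Teal on 28.

Red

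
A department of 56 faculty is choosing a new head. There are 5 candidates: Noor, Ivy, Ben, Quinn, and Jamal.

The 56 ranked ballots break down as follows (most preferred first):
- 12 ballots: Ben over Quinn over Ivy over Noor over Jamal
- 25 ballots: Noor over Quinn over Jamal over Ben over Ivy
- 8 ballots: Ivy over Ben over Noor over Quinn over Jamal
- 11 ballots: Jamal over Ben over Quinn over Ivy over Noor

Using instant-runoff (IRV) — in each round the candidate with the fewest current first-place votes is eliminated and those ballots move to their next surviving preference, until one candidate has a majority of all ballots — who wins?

Round 1: Noor 25, Ivy 8, Ben 12, Quinn 0, Jamal 11. Quinn eliminated.
Round 2: Noor 25, Ivy 8, Ben 12, Jamal 11. Ivy eliminated.
Round 3: Noor 25, Ben 20, Jamal 11. Jamal eliminated.
Round 4: Noor 25, Ben 31. Ben has a majority (≥29).

Ben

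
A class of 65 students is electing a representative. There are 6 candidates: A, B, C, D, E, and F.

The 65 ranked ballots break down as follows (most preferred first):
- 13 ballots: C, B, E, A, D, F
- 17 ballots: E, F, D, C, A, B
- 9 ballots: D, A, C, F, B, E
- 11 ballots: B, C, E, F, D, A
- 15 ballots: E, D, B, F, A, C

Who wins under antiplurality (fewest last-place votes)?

D

Last-place votes: A 11, B 17, C 15, D 0, E 9, F 13.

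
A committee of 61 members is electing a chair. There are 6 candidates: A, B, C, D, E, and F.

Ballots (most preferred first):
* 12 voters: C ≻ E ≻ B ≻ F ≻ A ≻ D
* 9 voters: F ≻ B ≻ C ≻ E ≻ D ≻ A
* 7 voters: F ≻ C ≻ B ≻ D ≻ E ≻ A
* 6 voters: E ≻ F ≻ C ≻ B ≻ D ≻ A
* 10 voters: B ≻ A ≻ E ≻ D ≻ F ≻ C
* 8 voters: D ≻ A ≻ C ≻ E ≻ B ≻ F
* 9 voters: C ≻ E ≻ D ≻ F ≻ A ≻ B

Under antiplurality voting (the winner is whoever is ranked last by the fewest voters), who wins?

E

Last-place votes: A 22, B 9, C 10, D 12, E 0, F 8.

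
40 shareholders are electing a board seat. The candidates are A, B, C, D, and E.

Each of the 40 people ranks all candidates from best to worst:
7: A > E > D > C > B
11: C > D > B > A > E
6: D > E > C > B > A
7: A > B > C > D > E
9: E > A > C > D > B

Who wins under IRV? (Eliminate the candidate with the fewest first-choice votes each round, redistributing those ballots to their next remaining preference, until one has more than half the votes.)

Round 1: A 14, B 0, C 11, D 6, E 9. B eliminated.
Round 2: A 14, C 11, D 6, E 9. D eliminated.
Round 3: A 14, C 11, E 15. C eliminated.
Round 4: A 25, E 15. A has a majority (≥21).

A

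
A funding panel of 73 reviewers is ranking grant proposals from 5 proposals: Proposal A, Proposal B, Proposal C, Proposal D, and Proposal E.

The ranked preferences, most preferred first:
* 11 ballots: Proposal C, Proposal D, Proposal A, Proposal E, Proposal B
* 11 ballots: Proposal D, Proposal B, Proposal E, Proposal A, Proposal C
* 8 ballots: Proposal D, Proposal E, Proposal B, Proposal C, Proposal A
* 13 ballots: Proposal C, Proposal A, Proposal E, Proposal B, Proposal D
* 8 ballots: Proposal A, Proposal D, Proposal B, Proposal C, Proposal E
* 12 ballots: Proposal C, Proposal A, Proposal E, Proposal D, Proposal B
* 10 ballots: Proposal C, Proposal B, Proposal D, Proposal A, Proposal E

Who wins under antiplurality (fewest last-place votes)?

Proposal A

Last-place votes: Proposal A 8, Proposal B 23, Proposal C 11, Proposal D 13, Proposal E 18.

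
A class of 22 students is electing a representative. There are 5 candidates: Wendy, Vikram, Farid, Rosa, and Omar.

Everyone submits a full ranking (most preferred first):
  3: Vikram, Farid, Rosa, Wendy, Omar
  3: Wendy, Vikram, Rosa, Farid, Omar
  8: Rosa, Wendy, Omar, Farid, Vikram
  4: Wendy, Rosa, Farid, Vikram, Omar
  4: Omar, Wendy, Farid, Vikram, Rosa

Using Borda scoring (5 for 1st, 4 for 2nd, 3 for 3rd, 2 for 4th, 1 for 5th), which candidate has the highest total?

Wendy

Wendy: 3×2 + 3×5 + 8×4 + 4×5 + 4×4 = 89
Vikram: 3×5 + 3×4 + 8×1 + 4×2 + 4×2 = 51
Farid: 3×4 + 3×2 + 8×2 + 4×3 + 4×3 = 58
Rosa: 3×3 + 3×3 + 8×5 + 4×4 + 4×1 = 78
Omar: 3×1 + 3×1 + 8×3 + 4×1 + 4×5 = 54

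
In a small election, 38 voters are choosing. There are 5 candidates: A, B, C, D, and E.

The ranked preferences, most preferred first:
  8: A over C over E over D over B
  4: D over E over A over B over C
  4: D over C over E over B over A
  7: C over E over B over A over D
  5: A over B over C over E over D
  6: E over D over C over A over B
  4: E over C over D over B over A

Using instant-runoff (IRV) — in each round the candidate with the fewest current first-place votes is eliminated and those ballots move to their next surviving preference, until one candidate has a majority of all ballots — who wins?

Round 1: A 13, B 0, C 7, D 8, E 10. B eliminated.
Round 2: A 13, C 7, D 8, E 10. C eliminated.
Round 3: A 13, D 8, E 17. D eliminated.
Round 4: A 13, E 25. E has a majority (≥20).

E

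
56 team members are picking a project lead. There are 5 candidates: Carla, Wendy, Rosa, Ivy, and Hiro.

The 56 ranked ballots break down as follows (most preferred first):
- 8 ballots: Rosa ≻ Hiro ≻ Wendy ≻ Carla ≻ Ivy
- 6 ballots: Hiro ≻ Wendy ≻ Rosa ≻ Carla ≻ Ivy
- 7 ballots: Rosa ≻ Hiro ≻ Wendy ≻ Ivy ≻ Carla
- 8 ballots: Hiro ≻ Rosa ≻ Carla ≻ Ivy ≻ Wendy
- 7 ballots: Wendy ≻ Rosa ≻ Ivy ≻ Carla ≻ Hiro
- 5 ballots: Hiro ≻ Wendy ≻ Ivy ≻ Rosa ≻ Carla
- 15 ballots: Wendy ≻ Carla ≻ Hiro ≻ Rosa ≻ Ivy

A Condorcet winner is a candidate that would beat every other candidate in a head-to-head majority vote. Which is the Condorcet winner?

Hiro

Hiro vs Carla: 34–22
Hiro vs Wendy: 34–22
Hiro vs Rosa: 34–22
Hiro vs Ivy: 49–7
Hiro beats every other candidate.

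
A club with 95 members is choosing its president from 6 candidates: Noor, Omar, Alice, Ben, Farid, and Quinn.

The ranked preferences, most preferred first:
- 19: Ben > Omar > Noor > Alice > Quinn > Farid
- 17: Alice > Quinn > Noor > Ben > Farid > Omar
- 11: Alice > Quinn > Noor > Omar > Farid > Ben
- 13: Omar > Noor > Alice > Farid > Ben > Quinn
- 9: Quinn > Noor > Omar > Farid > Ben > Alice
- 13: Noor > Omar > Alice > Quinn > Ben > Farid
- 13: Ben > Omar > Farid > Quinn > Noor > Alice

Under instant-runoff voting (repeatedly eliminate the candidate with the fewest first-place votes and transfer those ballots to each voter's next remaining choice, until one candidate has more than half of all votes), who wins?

Noor

Round 1: Noor 13, Omar 13, Alice 28, Ben 32, Farid 0, Quinn 9. Farid eliminated.
Round 2: Noor 13, Omar 13, Alice 28, Ben 32, Quinn 9. Quinn eliminated.
Round 3: Noor 22, Omar 13, Alice 28, Ben 32. Omar eliminated.
Round 4: Noor 35, Alice 28, Ben 32. Alice eliminated.
Round 5: Noor 63, Ben 32. Noor has a majority (≥48).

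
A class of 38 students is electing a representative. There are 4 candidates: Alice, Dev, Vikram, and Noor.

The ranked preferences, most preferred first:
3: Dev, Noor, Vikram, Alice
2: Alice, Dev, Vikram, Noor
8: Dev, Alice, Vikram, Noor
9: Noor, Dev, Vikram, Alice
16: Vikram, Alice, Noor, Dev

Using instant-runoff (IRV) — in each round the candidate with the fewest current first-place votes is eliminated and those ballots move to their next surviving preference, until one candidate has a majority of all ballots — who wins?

Round 1: Alice 2, Dev 11, Vikram 16, Noor 9. Alice eliminated.
Round 2: Dev 13, Vikram 16, Noor 9. Noor eliminated.
Round 3: Dev 22, Vikram 16. Dev has a majority (≥20).

Dev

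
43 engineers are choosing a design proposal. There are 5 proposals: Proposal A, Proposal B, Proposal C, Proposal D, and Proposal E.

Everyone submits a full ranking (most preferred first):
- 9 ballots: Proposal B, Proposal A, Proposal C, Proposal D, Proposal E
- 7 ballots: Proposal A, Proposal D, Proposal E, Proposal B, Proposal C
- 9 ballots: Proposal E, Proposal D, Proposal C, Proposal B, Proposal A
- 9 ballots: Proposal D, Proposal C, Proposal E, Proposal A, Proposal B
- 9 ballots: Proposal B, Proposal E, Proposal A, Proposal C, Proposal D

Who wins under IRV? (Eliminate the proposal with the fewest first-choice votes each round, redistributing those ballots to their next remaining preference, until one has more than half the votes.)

Round 1: Proposal A 7, Proposal B 18, Proposal C 0, Proposal D 9, Proposal E 9. Proposal C eliminated.
Round 2: Proposal A 7, Proposal B 18, Proposal D 9, Proposal E 9. Proposal A eliminated.
Round 3: Proposal B 18, Proposal D 16, Proposal E 9. Proposal E eliminated.
Round 4: Proposal B 18, Proposal D 25. Proposal D has a majority (≥22).

Proposal D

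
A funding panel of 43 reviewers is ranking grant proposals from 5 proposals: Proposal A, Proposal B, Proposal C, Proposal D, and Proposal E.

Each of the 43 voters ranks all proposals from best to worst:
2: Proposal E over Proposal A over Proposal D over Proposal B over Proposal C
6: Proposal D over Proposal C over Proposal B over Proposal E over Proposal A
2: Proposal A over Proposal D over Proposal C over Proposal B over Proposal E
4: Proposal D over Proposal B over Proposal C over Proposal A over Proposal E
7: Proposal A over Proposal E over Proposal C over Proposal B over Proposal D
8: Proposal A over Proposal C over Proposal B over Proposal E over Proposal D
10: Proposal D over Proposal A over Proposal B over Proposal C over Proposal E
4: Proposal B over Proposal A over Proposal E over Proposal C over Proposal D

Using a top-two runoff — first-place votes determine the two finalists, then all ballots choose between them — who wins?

Round 1 first-place votes: Proposal A 17, Proposal B 4, Proposal C 0, Proposal D 20, Proposal E 2. Proposal D and Proposal A advance.
Runoff: Proposal D is ranked above Proposal A on 20 ballots, Proposal A above Proposal D on 23.

Proposal A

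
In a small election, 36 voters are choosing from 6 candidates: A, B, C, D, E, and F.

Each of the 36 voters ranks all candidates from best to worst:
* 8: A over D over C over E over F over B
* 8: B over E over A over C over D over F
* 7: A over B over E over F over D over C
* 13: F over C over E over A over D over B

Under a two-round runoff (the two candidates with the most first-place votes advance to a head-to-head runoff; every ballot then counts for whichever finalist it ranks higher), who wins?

Round 1 first-place votes: A 15, B 8, C 0, D 0, E 0, F 13. A and F advance.
Runoff: A is ranked above F on 23 ballots, F above A on 13.

A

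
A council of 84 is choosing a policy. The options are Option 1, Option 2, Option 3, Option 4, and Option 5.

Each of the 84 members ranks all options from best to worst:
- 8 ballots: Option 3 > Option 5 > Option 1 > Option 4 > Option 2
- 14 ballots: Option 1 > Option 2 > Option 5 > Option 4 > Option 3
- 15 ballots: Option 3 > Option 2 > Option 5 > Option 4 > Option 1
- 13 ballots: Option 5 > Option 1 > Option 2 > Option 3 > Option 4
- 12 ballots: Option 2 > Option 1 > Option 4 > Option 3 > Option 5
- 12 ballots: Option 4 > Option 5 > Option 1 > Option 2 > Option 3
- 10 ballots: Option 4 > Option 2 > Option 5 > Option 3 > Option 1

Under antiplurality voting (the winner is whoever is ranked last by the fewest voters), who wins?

Option 2

Last-place votes: Option 1 25, Option 2 8, Option 3 26, Option 4 13, Option 5 12.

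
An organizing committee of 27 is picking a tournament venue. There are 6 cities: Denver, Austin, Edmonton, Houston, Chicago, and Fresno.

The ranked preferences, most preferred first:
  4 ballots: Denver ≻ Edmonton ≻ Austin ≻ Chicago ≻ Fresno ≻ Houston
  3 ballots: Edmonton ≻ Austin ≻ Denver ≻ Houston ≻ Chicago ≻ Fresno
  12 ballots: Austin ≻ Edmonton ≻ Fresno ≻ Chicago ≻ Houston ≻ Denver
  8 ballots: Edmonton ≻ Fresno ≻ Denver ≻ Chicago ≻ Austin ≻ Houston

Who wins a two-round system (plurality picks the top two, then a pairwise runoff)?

Edmonton

Round 1 first-place votes: Denver 4, Austin 12, Edmonton 11, Houston 0, Chicago 0, Fresno 0. Austin and Edmonton advance.
Runoff: Austin is ranked above Edmonton on 12 ballots, Edmonton above Austin on 15.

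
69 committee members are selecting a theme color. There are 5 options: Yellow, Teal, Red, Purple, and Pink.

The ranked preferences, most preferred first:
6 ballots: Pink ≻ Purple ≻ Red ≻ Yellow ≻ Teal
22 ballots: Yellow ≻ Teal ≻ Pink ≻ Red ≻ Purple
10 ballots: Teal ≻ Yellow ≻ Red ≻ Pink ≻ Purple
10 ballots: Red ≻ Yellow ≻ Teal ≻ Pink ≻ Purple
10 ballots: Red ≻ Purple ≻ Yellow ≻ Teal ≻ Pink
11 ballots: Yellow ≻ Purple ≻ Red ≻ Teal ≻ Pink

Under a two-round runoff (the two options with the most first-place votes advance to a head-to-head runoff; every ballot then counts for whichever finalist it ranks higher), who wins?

Round 1 first-place votes: Yellow 33, Teal 10, Red 20, Purple 0, Pink 6. Yellow and Red advance.
Runoff: Yellow is ranked above Red on 43 ballots, Red above Yellow on 26.

Yellow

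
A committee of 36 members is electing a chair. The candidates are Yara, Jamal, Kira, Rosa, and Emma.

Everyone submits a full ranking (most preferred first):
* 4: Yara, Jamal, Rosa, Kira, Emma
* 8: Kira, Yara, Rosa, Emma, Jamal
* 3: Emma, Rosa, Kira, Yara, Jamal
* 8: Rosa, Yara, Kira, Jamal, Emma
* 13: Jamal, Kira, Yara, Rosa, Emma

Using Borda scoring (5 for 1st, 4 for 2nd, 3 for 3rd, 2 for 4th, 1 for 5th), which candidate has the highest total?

Yara: 4×5 + 8×4 + 3×2 + 8×4 + 13×3 = 129
Jamal: 4×4 + 8×1 + 3×1 + 8×2 + 13×5 = 108
Kira: 4×2 + 8×5 + 3×3 + 8×3 + 13×4 = 133
Rosa: 4×3 + 8×3 + 3×4 + 8×5 + 13×2 = 114
Emma: 4×1 + 8×2 + 3×5 + 8×1 + 13×1 = 56

Kira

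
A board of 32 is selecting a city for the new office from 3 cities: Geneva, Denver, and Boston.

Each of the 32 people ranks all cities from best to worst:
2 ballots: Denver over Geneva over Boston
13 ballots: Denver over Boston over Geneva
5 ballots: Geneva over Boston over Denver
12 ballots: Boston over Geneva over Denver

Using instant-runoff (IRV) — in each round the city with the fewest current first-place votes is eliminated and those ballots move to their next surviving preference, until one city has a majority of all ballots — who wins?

Round 1: Geneva 5, Denver 15, Boston 12. Geneva eliminated.
Round 2: Denver 15, Boston 17. Boston has a majority (≥17).

Boston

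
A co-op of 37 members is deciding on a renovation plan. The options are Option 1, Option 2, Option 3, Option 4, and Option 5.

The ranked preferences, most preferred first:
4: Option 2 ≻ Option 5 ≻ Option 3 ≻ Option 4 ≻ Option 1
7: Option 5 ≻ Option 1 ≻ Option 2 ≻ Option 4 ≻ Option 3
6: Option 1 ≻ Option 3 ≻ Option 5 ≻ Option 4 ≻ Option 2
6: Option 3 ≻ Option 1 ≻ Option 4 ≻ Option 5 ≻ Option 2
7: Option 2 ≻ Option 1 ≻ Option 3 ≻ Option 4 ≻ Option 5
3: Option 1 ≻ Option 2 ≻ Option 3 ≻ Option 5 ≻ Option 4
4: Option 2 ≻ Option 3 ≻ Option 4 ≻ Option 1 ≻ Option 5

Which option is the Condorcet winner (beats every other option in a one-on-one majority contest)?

Option 1 vs Option 2: 22–15
Option 1 vs Option 3: 23–14
Option 1 vs Option 4: 29–8
Option 1 vs Option 5: 26–11
Option 1 beats every other option.

Option 1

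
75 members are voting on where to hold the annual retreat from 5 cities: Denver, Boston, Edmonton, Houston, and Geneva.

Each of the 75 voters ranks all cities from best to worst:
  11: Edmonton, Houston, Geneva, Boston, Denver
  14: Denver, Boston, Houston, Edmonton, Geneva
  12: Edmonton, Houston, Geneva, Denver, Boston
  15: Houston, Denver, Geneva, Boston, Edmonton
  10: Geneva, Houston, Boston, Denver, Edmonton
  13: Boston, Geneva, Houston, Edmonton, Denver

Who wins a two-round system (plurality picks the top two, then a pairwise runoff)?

Houston

Round 1 first-place votes: Denver 14, Boston 13, Edmonton 23, Houston 15, Geneva 10. Edmonton and Houston advance.
Runoff: Edmonton is ranked above Houston on 23 ballots, Houston above Edmonton on 52.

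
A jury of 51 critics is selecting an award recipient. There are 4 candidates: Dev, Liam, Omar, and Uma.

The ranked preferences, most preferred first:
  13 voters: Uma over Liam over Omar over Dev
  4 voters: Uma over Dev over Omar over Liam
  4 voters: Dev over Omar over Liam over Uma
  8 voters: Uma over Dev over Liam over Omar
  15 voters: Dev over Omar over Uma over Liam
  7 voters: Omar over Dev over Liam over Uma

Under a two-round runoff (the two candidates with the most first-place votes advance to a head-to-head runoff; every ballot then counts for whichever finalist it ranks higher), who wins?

Round 1 first-place votes: Dev 19, Liam 0, Omar 7, Uma 25. Uma and Dev advance.
Runoff: Uma is ranked above Dev on 25 ballots, Dev above Uma on 26.

Dev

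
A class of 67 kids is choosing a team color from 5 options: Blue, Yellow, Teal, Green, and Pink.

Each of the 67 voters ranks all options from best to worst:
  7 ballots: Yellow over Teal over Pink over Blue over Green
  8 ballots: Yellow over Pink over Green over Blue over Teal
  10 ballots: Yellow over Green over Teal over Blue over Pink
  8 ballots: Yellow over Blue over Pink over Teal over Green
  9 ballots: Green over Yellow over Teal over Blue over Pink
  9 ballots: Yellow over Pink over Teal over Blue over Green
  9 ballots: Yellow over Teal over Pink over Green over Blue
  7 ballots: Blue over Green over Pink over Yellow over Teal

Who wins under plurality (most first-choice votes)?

Yellow

First-place votes: Blue 7, Yellow 51, Teal 0, Green 9, Pink 0.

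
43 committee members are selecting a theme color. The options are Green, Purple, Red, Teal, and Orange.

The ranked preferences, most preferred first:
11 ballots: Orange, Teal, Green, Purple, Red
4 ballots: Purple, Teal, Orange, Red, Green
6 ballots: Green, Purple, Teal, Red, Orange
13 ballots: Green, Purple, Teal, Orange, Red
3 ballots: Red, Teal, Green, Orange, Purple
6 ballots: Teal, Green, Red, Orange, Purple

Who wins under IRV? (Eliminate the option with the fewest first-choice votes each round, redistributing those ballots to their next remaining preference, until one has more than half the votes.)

Round 1: Green 19, Purple 4, Red 3, Teal 6, Orange 11. Red eliminated.
Round 2: Green 19, Purple 4, Teal 9, Orange 11. Purple eliminated.
Round 3: Green 19, Teal 13, Orange 11. Orange eliminated.
Round 4: Green 19, Teal 24. Teal has a majority (≥22).

Teal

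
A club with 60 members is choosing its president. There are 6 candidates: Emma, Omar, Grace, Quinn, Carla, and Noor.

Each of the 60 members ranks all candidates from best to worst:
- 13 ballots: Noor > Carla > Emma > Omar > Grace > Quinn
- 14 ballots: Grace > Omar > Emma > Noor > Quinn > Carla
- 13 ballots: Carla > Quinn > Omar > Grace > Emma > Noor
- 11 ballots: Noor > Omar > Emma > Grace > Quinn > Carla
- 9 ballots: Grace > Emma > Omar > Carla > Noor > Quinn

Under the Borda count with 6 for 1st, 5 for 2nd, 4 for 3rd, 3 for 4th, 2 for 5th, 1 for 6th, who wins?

Omar

Emma: 13×4 + 14×4 + 13×2 + 11×4 + 9×5 = 223
Omar: 13×3 + 14×5 + 13×4 + 11×5 + 9×4 = 252
Grace: 13×2 + 14×6 + 13×3 + 11×3 + 9×6 = 236
Quinn: 13×1 + 14×2 + 13×5 + 11×2 + 9×1 = 137
Carla: 13×5 + 14×1 + 13×6 + 11×1 + 9×3 = 195
Noor: 13×6 + 14×3 + 13×1 + 11×6 + 9×2 = 217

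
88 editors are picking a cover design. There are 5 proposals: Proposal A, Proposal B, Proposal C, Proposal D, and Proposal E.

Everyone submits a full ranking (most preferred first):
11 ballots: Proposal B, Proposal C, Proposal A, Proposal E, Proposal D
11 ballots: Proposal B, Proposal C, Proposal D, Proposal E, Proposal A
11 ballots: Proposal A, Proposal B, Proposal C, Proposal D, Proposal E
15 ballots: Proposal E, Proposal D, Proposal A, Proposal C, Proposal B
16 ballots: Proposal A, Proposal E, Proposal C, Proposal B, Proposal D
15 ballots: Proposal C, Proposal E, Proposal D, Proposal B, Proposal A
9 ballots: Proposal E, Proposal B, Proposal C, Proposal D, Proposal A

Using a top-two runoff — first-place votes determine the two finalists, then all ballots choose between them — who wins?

Round 1 first-place votes: Proposal A 27, Proposal B 22, Proposal C 15, Proposal D 0, Proposal E 24. Proposal A and Proposal E advance.
Runoff: Proposal A is ranked above Proposal E on 38 ballots, Proposal E above Proposal A on 50.

Proposal E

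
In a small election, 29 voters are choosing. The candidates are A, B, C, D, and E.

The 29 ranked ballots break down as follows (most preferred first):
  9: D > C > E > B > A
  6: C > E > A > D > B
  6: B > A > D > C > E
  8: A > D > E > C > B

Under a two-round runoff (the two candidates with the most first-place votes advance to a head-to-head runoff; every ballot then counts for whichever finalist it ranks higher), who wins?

Round 1 first-place votes: A 8, B 6, C 6, D 9, E 0. D and A advance.
Runoff: D is ranked above A on 9 ballots, A above D on 20.

A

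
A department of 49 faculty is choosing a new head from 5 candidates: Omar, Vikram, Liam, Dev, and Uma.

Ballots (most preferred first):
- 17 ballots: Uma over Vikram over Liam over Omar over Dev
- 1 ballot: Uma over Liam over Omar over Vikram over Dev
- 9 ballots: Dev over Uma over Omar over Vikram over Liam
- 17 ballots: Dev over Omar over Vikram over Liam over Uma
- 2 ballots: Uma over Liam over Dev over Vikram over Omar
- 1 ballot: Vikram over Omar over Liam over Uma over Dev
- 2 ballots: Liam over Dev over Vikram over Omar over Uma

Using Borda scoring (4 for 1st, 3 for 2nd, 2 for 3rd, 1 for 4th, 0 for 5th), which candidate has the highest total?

Omar: 17×1 + 1×2 + 9×2 + 17×3 + 2×0 + 1×3 + 2×1 = 93
Vikram: 17×3 + 1×1 + 9×1 + 17×2 + 2×1 + 1×4 + 2×2 = 105
Liam: 17×2 + 1×3 + 9×0 + 17×1 + 2×3 + 1×2 + 2×4 = 70
Dev: 17×0 + 1×0 + 9×4 + 17×4 + 2×2 + 1×0 + 2×3 = 114
Uma: 17×4 + 1×4 + 9×3 + 17×0 + 2×4 + 1×1 + 2×0 = 108

Dev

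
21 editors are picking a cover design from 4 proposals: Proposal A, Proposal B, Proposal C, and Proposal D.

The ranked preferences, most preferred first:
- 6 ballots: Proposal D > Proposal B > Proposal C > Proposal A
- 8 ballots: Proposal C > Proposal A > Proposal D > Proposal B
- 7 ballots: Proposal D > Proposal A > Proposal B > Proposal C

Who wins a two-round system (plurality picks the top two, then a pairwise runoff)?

Round 1 first-place votes: Proposal A 0, Proposal B 0, Proposal C 8, Proposal D 13. Proposal D and Proposal C advance.
Runoff: Proposal D is ranked above Proposal C on 13 ballots, Proposal C above Proposal D on 8.

Proposal D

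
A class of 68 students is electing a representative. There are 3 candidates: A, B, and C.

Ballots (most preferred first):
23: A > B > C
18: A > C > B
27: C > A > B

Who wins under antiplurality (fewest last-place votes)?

A

Last-place votes: A 0, B 45, C 23.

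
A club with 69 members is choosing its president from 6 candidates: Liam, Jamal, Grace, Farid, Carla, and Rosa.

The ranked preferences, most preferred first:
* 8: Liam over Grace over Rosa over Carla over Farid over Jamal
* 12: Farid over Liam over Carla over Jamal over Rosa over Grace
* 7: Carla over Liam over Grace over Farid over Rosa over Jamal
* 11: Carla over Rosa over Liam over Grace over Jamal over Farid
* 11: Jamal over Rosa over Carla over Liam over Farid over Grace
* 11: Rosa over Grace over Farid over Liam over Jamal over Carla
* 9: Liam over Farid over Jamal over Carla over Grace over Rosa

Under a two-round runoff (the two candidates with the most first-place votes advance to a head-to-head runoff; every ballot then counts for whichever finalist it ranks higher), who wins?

Liam

Round 1 first-place votes: Liam 17, Jamal 11, Grace 0, Farid 12, Carla 18, Rosa 11. Carla and Liam advance.
Runoff: Carla is ranked above Liam on 29 ballots, Liam above Carla on 40.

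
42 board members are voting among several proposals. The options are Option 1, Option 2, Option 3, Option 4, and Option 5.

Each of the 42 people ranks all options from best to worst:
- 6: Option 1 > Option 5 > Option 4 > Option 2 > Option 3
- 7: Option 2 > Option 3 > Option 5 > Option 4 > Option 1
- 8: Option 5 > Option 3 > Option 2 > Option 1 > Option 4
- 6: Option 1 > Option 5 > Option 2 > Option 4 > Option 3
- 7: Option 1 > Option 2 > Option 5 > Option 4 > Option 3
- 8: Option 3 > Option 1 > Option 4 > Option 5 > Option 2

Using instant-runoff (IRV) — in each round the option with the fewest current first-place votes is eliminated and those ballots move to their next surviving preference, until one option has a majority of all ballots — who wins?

Option 3

Round 1: Option 1 19, Option 2 7, Option 3 8, Option 4 0, Option 5 8. Option 4 eliminated.
Round 2: Option 1 19, Option 2 7, Option 3 8, Option 5 8. Option 2 eliminated.
Round 3: Option 1 19, Option 3 15, Option 5 8. Option 5 eliminated.
Round 4: Option 1 19, Option 3 23. Option 3 has a majority (≥22).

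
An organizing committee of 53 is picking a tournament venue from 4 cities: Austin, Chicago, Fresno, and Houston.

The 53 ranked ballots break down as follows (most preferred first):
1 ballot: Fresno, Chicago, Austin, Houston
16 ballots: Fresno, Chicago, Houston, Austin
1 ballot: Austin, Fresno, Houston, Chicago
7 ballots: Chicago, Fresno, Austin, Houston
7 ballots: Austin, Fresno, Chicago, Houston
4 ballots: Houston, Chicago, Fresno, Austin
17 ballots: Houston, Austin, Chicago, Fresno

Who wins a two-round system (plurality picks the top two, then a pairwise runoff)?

Fresno

Round 1 first-place votes: Austin 8, Chicago 7, Fresno 17, Houston 21. Houston and Fresno advance.
Runoff: Houston is ranked above Fresno on 21 ballots, Fresno above Houston on 32.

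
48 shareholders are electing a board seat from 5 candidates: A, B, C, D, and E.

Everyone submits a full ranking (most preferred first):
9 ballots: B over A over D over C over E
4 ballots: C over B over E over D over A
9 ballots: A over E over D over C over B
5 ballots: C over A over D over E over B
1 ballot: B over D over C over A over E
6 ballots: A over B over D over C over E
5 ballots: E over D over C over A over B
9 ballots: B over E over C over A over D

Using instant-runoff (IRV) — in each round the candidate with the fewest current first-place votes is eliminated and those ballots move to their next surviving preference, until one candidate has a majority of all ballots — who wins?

A

Round 1: A 15, B 19, C 9, D 0, E 5. D eliminated.
Round 2: A 15, B 19, C 9, E 5. E eliminated.
Round 3: A 15, B 19, C 14. C eliminated.
Round 4: A 25, B 23. A has a majority (≥25).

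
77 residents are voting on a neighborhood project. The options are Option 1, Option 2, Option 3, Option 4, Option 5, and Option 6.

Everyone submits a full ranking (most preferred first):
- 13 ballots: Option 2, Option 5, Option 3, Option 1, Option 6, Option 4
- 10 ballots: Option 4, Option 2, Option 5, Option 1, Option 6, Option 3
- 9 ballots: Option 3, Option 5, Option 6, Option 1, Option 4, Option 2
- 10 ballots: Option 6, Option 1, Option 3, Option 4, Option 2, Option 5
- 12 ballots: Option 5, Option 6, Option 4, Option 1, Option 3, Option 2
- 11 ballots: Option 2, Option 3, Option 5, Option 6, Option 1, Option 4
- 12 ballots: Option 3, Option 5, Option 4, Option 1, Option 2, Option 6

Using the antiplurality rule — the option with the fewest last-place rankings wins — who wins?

Last-place votes: Option 1 0, Option 2 21, Option 3 10, Option 4 24, Option 5 10, Option 6 12.

Option 1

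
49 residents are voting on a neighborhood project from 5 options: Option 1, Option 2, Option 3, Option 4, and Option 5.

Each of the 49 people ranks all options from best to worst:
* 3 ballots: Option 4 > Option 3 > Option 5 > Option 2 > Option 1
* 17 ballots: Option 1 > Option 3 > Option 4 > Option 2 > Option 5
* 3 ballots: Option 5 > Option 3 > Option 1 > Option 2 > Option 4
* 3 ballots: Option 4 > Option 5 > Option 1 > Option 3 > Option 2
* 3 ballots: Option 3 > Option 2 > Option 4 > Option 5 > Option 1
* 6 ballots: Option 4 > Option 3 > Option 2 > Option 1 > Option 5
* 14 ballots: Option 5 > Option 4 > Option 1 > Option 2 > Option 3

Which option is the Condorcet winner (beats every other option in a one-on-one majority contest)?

Option 4 vs Option 1: 29–20
Option 4 vs Option 2: 43–6
Option 4 vs Option 3: 26–23
Option 4 vs Option 5: 32–17
Option 4 beats every other option.

Option 4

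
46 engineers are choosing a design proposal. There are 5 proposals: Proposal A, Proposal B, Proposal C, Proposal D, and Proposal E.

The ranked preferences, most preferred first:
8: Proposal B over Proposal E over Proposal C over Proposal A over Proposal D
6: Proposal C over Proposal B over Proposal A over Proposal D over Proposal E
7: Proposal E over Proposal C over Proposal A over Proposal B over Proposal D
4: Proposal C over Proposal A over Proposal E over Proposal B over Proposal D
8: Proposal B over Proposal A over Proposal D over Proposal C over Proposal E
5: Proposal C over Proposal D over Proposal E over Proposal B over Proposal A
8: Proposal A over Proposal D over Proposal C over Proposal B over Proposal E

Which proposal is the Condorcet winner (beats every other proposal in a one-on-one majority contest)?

Proposal C

Proposal C vs Proposal A: 30–16
Proposal C vs Proposal B: 30–16
Proposal C vs Proposal D: 30–16
Proposal C vs Proposal E: 31–15
Proposal C beats every other proposal.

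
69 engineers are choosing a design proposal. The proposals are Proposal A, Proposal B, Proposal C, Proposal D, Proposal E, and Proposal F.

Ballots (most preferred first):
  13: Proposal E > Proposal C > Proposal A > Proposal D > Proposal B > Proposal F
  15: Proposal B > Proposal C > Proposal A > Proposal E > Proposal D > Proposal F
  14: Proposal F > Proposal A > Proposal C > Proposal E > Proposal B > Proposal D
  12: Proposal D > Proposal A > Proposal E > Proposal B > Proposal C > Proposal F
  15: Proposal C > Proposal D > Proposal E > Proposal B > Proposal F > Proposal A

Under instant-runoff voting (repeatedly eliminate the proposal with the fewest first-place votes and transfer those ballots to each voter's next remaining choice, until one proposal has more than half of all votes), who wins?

Round 1: Proposal A 0, Proposal B 15, Proposal C 15, Proposal D 12, Proposal E 13, Proposal F 14. Proposal A eliminated.
Round 2: Proposal B 15, Proposal C 15, Proposal D 12, Proposal E 13, Proposal F 14. Proposal D eliminated.
Round 3: Proposal B 15, Proposal C 15, Proposal E 25, Proposal F 14. Proposal F eliminated.
Round 4: Proposal B 15, Proposal C 29, Proposal E 25. Proposal B eliminated.
Round 5: Proposal C 44, Proposal E 25. Proposal C has a majority (≥35).

Proposal C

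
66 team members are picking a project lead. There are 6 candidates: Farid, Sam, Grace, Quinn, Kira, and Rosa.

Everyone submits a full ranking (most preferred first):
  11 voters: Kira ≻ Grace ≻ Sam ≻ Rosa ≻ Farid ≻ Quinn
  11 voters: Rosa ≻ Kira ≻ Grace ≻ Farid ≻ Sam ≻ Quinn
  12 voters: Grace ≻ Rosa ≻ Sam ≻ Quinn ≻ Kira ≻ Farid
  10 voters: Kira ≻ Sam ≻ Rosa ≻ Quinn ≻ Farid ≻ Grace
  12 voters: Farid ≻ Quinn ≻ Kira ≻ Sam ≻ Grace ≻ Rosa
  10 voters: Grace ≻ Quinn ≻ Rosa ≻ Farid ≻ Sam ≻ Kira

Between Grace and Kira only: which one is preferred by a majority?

Grace is ranked above Kira on 22 ballots; Kira above Grace on 44.

Kira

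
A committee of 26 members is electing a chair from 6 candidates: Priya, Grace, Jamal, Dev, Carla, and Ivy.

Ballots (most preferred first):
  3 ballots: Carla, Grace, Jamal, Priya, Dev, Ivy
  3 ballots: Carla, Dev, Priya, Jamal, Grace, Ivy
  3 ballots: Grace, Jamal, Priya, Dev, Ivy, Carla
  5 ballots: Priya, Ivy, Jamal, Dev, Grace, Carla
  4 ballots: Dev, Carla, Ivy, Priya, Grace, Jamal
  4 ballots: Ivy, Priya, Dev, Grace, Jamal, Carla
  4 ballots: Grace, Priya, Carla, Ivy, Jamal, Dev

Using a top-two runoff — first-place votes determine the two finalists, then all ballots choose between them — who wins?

Grace

Round 1 first-place votes: Priya 5, Grace 7, Jamal 0, Dev 4, Carla 6, Ivy 4. Grace and Carla advance.
Runoff: Grace is ranked above Carla on 16 ballots, Carla above Grace on 10.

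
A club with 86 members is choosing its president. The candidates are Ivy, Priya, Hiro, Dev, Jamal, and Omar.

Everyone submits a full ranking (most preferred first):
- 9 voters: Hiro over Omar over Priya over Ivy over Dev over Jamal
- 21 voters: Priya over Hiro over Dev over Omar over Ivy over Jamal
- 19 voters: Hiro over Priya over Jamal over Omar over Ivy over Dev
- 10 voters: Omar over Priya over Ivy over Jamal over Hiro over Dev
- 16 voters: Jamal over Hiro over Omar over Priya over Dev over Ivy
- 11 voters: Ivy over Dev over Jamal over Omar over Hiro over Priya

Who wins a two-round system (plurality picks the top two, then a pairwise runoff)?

Round 1 first-place votes: Ivy 11, Priya 21, Hiro 28, Dev 0, Jamal 16, Omar 10. Hiro and Priya advance.
Runoff: Hiro is ranked above Priya on 55 ballots, Priya above Hiro on 31.

Hiro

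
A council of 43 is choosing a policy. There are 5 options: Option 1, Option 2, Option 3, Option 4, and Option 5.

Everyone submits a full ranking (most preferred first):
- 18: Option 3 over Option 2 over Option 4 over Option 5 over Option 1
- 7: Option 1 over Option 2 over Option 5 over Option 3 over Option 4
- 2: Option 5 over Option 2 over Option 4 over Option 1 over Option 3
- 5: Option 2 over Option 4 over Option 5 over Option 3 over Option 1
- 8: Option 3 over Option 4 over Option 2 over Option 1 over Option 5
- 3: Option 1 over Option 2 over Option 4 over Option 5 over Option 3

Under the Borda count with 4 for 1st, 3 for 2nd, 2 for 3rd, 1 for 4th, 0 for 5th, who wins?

Option 1: 18×0 + 7×4 + 2×1 + 5×0 + 8×1 + 3×4 = 50
Option 2: 18×3 + 7×3 + 2×3 + 5×4 + 8×2 + 3×3 = 126
Option 3: 18×4 + 7×1 + 2×0 + 5×1 + 8×4 + 3×0 = 116
Option 4: 18×2 + 7×0 + 2×2 + 5×3 + 8×3 + 3×2 = 85
Option 5: 18×1 + 7×2 + 2×4 + 5×2 + 8×0 + 3×1 = 53

Option 2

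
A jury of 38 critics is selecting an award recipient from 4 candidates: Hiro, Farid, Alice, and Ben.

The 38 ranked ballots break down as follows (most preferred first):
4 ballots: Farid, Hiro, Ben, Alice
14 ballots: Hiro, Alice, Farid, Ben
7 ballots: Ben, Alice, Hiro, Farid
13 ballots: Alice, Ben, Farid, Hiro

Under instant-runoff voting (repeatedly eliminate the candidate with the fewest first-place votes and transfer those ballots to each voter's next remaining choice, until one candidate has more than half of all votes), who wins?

Round 1: Hiro 14, Farid 4, Alice 13, Ben 7. Farid eliminated.
Round 2: Hiro 18, Alice 13, Ben 7. Ben eliminated.
Round 3: Hiro 18, Alice 20. Alice has a majority (≥20).

Alice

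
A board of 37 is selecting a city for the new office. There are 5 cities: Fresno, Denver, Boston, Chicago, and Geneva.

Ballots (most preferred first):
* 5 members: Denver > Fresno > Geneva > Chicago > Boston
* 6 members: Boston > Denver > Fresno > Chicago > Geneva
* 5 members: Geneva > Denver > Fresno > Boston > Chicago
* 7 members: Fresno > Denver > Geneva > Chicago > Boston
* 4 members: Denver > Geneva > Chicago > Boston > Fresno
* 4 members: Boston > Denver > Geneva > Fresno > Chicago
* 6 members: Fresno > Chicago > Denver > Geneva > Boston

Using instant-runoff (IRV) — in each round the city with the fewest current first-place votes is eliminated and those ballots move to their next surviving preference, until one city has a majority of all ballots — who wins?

Denver

Round 1: Fresno 13, Denver 9, Boston 10, Chicago 0, Geneva 5. Chicago eliminated.
Round 2: Fresno 13, Denver 9, Boston 10, Geneva 5. Geneva eliminated.
Round 3: Fresno 13, Denver 14, Boston 10. Boston eliminated.
Round 4: Fresno 13, Denver 24. Denver has a majority (≥19).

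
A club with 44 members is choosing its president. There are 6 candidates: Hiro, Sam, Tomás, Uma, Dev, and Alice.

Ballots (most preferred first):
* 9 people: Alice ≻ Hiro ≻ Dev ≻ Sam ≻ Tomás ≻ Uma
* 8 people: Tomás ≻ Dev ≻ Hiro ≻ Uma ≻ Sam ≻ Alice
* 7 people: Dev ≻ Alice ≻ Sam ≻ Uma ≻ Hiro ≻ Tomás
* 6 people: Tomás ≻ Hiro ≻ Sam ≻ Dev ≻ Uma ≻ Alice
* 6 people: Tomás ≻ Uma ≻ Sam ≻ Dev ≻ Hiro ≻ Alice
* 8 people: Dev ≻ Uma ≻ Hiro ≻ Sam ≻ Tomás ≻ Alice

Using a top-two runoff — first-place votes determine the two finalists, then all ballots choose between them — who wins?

Dev

Round 1 first-place votes: Hiro 0, Sam 0, Tomás 20, Uma 0, Dev 15, Alice 9. Tomás and Dev advance.
Runoff: Tomás is ranked above Dev on 20 ballots, Dev above Tomás on 24.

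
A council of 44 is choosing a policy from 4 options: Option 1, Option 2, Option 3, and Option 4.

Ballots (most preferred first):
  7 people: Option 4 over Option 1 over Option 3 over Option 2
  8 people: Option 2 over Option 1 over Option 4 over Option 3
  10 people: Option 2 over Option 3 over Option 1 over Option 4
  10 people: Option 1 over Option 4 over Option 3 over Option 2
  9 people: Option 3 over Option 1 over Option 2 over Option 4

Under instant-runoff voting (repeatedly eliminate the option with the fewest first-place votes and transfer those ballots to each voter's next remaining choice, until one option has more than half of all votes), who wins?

Round 1: Option 1 10, Option 2 18, Option 3 9, Option 4 7. Option 4 eliminated.
Round 2: Option 1 17, Option 2 18, Option 3 9. Option 3 eliminated.
Round 3: Option 1 26, Option 2 18. Option 1 has a majority (≥23).

Option 1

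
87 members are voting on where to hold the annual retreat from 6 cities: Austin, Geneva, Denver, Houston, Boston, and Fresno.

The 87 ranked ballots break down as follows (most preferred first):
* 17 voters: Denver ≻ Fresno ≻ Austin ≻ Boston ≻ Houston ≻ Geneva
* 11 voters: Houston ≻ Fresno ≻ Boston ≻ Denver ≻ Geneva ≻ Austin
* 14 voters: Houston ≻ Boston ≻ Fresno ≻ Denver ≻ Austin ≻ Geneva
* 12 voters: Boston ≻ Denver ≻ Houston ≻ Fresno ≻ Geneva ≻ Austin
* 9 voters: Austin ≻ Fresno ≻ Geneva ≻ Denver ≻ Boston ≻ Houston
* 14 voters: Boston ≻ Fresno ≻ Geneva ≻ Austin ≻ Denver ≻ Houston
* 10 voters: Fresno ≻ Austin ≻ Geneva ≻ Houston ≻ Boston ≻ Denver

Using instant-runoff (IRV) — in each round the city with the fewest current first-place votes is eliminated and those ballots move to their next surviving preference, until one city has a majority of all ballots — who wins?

Round 1: Austin 9, Geneva 0, Denver 17, Houston 25, Boston 26, Fresno 10. Geneva eliminated.
Round 2: Austin 9, Denver 17, Houston 25, Boston 26, Fresno 10. Austin eliminated.
Round 3: Denver 17, Houston 25, Boston 26, Fresno 19. Denver eliminated.
Round 4: Houston 25, Boston 26, Fresno 36. Houston eliminated.
Round 5: Boston 40, Fresno 47. Fresno has a majority (≥44).

Fresno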